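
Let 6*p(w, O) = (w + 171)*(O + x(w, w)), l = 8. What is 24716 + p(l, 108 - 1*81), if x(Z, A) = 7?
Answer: 77191/3 ≈ 25730.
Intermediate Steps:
p(w, O) = (7 + O)*(171 + w)/6 (p(w, O) = ((w + 171)*(O + 7))/6 = ((171 + w)*(7 + O))/6 = ((7 + O)*(171 + w))/6 = (7 + O)*(171 + w)/6)
24716 + p(l, 108 - 1*81) = 24716 + (399/2 + (7/6)*8 + 57*(108 - 1*81)/2 + (⅙)*(108 - 1*81)*8) = 24716 + (399/2 + 28/3 + 57*(108 - 81)/2 + (⅙)*(108 - 81)*8) = 24716 + (399/2 + 28/3 + (57/2)*27 + (⅙)*27*8) = 24716 + (399/2 + 28/3 + 1539/2 + 36) = 24716 + 3043/3 = 77191/3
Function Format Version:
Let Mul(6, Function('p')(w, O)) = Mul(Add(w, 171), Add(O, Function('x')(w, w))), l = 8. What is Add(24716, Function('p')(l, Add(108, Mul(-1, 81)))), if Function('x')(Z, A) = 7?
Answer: Rational(77191, 3) ≈ 25730.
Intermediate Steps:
Function('p')(w, O) = Mul(Rational(1, 6), Add(7, O), Add(171, w)) (Function('p')(w, O) = Mul(Rational(1, 6), Mul(Add(w, 171), Add(O, 7))) = Mul(Rational(1, 6), Mul(Add(171, w), Add(7, O))) = Mul(Rational(1, 6), Mul(Add(7, O), Add(171, w))) = Mul(Rational(1, 6), Add(7, O), Add(171, w)))
Add(24716, Function('p')(l, Add(108, Mul(-1, 81)))) = Add(24716, Add(Rational(399, 2), Mul(Rational(7, 6), 8), Mul(Rational(57, 2), Add(108, Mul(-1, 81))), Mul(Rational(1, 6), Add(108, Mul(-1, 81)), 8))) = Add(24716, Add(Rational(399, 2), Rational(28, 3), Mul(Rational(57, 2), Add(108, -81)), Mul(Rational(1, 6), Add(108, -81), 8))) = Add(24716, Add(Rational(399, 2), Rational(28, 3), Mul(Rational(57, 2), 27), Mul(Rational(1, 6), 27, 8))) = Add(24716, Add(Rational(399, 2), Rational(28, 3), Rational(1539, 2), 36)) = Add(24716, Rational(3043, 3)) = Rational(77191, 3)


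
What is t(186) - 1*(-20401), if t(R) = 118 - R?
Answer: 20333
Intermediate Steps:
t(186) - 1*(-20401) = (118 - 1*186) - 1*(-20401) = (118 - 186) + 20401 = -68 + 20401 = 20333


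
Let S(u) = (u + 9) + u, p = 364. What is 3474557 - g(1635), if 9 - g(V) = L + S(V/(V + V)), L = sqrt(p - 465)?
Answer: 3474558 + I*sqrt(101) ≈ 3.4746e+6 + 10.05*I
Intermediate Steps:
S(u) = 9 + 2*u (S(u) = (9 + u) + u = 9 + 2*u)
L = I*sqrt(101) (L = sqrt(364 - 465) = sqrt(-101) = I*sqrt(101) ≈ 10.05*I)
g(V) = -1 - I*sqrt(101) (g(V) = 9 - (I*sqrt(101) + (9 + 2*(V/(V + V)))) = 9 - (I*sqrt(101) + (9 + 2*(V/((2*V))))) = 9 - (I*sqrt(101) + (9 + 2*((1/(2*V))*V))) = 9 - (I*sqrt(101) + (9 + 2*(1/2))) = 9 - (I*sqrt(101) + (9 + 1)) = 9 - (I*sqrt(101) + 10) = 9 - (10 + I*sqrt(101)) = 9 + (-10 - I*sqrt(101)) = -1 - I*sqrt(101))
3474557 - g(1635) = 3474557 - (-1 - I*sqrt(101)) = 3474557 + (1 + I*sqrt(101)) = 3474558 + I*sqrt(101)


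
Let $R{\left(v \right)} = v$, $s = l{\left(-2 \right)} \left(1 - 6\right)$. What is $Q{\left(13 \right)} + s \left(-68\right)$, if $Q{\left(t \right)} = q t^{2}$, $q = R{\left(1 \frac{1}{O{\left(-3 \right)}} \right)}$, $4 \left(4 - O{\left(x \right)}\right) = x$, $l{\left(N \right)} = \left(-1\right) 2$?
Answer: $- \frac{12244}{19} \approx -644.42$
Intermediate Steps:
$l{\left(N \right)} = -2$
$O{\left(x \right)} = 4 - \frac{x}{4}$
$s = 10$ ($s = - 2 \left(1 - 6\right) = \left(-2\right) \left(-5\right) = 10$)
$q = \frac{4}{19}$ ($q = 1 \frac{1}{4 - - \frac{3}{4}} = 1 \frac{1}{4 + \frac{3}{4}} = 1 \frac{1}{\frac{19}{4}} = 1 \cdot \frac{4}{19} = \frac{4}{19} \approx 0.21053$)
$Q{\left(t \right)} = \frac{4 t^{2}}{19}$
$Q{\left(13 \right)} + s \left(-68\right) = \frac{4 \cdot 13^{2}}{19} + 10 \left(-68\right) = \frac{4}{19} \cdot 169 - 680 = \frac{676}{19} - 680 = - \frac{12244}{19}$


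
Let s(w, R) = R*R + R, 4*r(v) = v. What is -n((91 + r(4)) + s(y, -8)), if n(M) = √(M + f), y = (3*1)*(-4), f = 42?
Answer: -√190 ≈ -13.784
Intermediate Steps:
r(v) = v/4
y = -12 (y = 3*(-4) = -12)
s(w, R) = R + R² (s(w, R) = R² + R = R + R²)
n(M) = √(42 + M) (n(M) = √(M + 42) = √(42 + M))
-n((91 + r(4)) + s(y, -8)) = -√(42 + ((91 + (¼)*4) - 8*(1 - 8))) = -√(42 + ((91 + 1) - 8*(-7))) = -√(42 + (92 + 56)) = -√(42 + 148) = -√190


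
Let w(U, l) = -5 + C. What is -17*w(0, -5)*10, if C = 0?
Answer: 850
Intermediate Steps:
w(U, l) = -5 (w(U, l) = -5 + 0 = -5)
-17*w(0, -5)*10 = -17*(-5)*10 = 85*10 = 850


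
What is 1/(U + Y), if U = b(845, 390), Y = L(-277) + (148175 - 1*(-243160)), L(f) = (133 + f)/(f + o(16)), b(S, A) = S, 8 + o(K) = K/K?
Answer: 71/27844816 ≈ 2.5498e-6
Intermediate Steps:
o(K) = -7 (o(K) = -8 + K/K = -8 + 1 = -7)
L(f) = (133 + f)/(-7 + f) (L(f) = (133 + f)/(f - 7) = (133 + f)/(-7 + f))
Y = 27784821/71 (Y = (133 - 277)/(-7 - 277) + (148175 - 1*(-243160)) = -144/(-284) + (148175 + 243160) = -1/284*(-144) + 391335 = 36/71 + 391335 = 27784821/71 ≈ 3.9134e+5)
U = 845
1/(U + Y) = 1/(845 + 27784821/71) = 1/(27844816/71) = 71/27844816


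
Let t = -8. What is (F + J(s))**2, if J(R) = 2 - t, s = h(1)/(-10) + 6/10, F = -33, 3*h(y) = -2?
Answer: 529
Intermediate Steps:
h(y) = -2/3 (h(y) = (1/3)*(-2) = -2/3)
s = 2/3 (s = -2/3/(-10) + 6/10 = -2/3*(-1/10) + 6*(1/10) = 1/15 + 3/5 = 2/3 ≈ 0.66667)
J(R) = 10 (J(R) = 2 - 1*(-8) = 2 + 8 = 10)
(F + J(s))**2 = (-33 + 10)**2 = (-23)**2 = 529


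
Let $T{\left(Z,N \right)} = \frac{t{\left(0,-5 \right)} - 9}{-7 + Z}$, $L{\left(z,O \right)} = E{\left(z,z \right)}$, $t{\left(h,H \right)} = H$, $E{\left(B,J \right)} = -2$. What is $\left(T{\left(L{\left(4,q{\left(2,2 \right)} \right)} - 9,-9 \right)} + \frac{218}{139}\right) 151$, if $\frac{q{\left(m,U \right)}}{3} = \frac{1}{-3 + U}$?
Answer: $\frac{443185}{1251} \approx 354.26$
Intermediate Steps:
$q{\left(m,U \right)} = \frac{3}{-3 + U}$
$L{\left(z,O \right)} = -2$
$T{\left(Z,N \right)} = - \frac{14}{-7 + Z}$ ($T{\left(Z,N \right)} = \frac{-5 - 9}{-7 + Z} = - \frac{14}{-7 + Z}$)
$\left(T{\left(L{\left(4,q{\left(2,2 \right)} \right)} - 9,-9 \right)} + \frac{218}{139}\right) 151 = \left(- \frac{14}{-7 - 11} + \frac{218}{139}\right) 151 = \left(- \frac{14}{-7 - 11} + 218 \cdot \frac{1}{139}\right) 151 = \left(- \frac{14}{-18} + \frac{218}{139}\right) 151 = \left(\left(-14\right) \left(- \frac{1}{18}\right) + \frac{218}{139}\right) 151 = \left(\frac{7}{9} + \frac{218}{139}\right) 151 = \frac{2935}{1251} \cdot 151 = \frac{443185}{1251}$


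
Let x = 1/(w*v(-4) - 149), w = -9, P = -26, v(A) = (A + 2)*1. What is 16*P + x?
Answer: -54497/131 ≈ -416.01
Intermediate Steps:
v(A) = 2 + A (v(A) = (2 + A)*1 = 2 + A)
x = -1/131 (x = 1/(-9*(2 - 4) - 149) = 1/(-9*(-2) - 149) = 1/(18 - 149) = 1/(-131) = -1/131 ≈ -0.0076336)
16*P + x = 16*(-26) - 1/131 = -416 - 1/131 = -54497/131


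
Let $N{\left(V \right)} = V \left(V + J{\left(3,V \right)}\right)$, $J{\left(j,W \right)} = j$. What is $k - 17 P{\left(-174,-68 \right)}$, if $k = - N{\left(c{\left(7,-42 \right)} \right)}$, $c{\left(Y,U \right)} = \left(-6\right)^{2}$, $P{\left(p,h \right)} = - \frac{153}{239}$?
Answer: $- \frac{332955}{239} \approx -1393.1$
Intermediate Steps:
$P{\left(p,h \right)} = - \frac{153}{239}$ ($P{\left(p,h \right)} = \left(-153\right) \frac{1}{239} = - \frac{153}{239}$)
$c{\left(Y,U \right)} = 36$
$N{\left(V \right)} = V \left(3 + V\right)$ ($N{\left(V \right)} = V \left(V + 3\right) = V \left(3 + V\right)$)
$k = -1404$ ($k = - 36 \left(3 + 36\right) = - 36 \cdot 39 = \left(-1\right) 1404 = -1404$)
$k - 17 P{\left(-174,-68 \right)} = -1404 - - \frac{2601}{239} = -1404 + \frac{2601}{239} = - \frac{332955}{239}$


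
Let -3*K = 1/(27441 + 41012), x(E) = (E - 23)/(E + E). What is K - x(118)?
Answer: -19509341/48464724 ≈ -0.40255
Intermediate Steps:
x(E) = (-23 + E)/(2*E) (x(E) = (-23 + E)/((2*E)) = (-23 + E)*(1/(2*E)) = (-23 + E)/(2*E))
K = -1/205359 (K = -1/(3*(27441 + 41012)) = -⅓/68453 = -⅓*1/68453 = -1/205359 ≈ -4.8695e-6)
K - x(118) = -1/205359 - (-23 + 118)/(2*118) = -1/205359 - 95/(2*118) = -1/205359 - 1*95/236 = -1/205359 - 95/236 = -19509341/48464724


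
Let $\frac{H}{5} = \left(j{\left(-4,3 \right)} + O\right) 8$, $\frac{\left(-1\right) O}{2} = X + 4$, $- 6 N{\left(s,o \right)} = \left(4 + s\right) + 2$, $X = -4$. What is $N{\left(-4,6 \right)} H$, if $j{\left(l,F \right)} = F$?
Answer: $-40$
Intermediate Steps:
$N{\left(s,o \right)} = -1 - \frac{s}{6}$ ($N{\left(s,o \right)} = - \frac{\left(4 + s\right) + 2}{6} = - \frac{6 + s}{6} = -1 - \frac{s}{6}$)
$O = 0$ ($O = - 2 \left(-4 + 4\right) = \left(-2\right) 0 = 0$)
$H = 120$ ($H = 5 \left(3 + 0\right) 8 = 5 \cdot 3 \cdot 8 = 5 \cdot 24 = 120$)
$N{\left(-4,6 \right)} H = \left(-1 - - \frac{2}{3}\right) 120 = \left(-1 + \frac{2}{3}\right) 120 = \left(- \frac{1}{3}\right) 120 = -40$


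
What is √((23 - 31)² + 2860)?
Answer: 2*√731 ≈ 54.074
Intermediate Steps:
√((23 - 31)² + 2860) = √((-8)² + 2860) = √(64 + 2860) = √2924 = 2*√731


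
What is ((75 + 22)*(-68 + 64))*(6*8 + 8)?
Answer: -21728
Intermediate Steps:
((75 + 22)*(-68 + 64))*(6*8 + 8) = (97*(-4))*(48 + 8) = -388*56 = -21728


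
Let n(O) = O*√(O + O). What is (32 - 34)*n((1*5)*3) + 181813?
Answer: 181813 - 30*√30 ≈ 1.8165e+5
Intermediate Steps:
n(O) = √2*O^(3/2) (n(O) = O*√(2*O) = O*(√2*√O) = √2*O^(3/2))
(32 - 34)*n((1*5)*3) + 181813 = (32 - 34)*(√2*((1*5)*3)^(3/2)) + 181813 = -2*√2*(5*3)^(3/2) + 181813 = -2*√2*15^(3/2) + 181813 = -2*√2*15*√15 + 181813 = -30*√30 + 181813 = 181813 - 30*√30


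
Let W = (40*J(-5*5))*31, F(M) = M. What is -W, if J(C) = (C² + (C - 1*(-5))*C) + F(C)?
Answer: -1364000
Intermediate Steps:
J(C) = C + C² + C*(5 + C) (J(C) = (C² + (C - 1*(-5))*C) + C = (C² + (C + 5)*C) + C = (C² + (5 + C)*C) + C = (C² + C*(5 + C)) + C = C + C² + C*(5 + C))
W = 1364000 (W = (40*(2*(-5*5)*(3 - 5*5)))*31 = (40*(2*(-25)*(3 - 25)))*31 = (40*(2*(-25)*(-22)))*31 = (40*1100)*31 = 44000*31 = 1364000)
-W = -1*1364000 = -1364000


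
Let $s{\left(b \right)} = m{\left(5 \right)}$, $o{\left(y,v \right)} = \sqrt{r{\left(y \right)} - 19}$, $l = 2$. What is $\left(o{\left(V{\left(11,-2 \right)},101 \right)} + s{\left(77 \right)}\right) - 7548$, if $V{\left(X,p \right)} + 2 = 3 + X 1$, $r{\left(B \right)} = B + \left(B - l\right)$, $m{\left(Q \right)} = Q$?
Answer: $-7543 + \sqrt{3} \approx -7541.3$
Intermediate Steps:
$r{\left(B \right)} = -2 + 2 B$ ($r{\left(B \right)} = B + \left(B - 2\right) = B + \left(-2 + B\right) = -2 + 2 B$)
$V{\left(X,p \right)} = 1 + X$ ($V{\left(X,p \right)} = -2 + \left(3 + X 1\right) = -2 + \left(3 + X\right) = 1 + X$)
$o{\left(y,v \right)} = \sqrt{-21 + 2 y}$ ($o{\left(y,v \right)} = \sqrt{\left(-2 + 2 y\right) - 19} = \sqrt{-21 + 2 y}$)
$s{\left(b \right)} = 5$
$\left(o{\left(V{\left(11,-2 \right)},101 \right)} + s{\left(77 \right)}\right) - 7548 = \left(\sqrt{-21 + 2 \left(1 + 11\right)} + 5\right) - 7548 = \left(\sqrt{-21 + 2 \cdot 12} + 5\right) - 7548 = \left(\sqrt{-21 + 24} + 5\right) - 7548 = \left(\sqrt{3} + 5\right) - 7548 = \left(5 + \sqrt{3}\right) - 7548 = -7543 + \sqrt{3}$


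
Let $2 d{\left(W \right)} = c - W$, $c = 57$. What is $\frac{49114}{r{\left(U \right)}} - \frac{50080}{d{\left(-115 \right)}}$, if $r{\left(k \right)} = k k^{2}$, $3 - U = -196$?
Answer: $- \frac{197328087058}{338865757} \approx -582.32$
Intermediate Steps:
$U = 199$ ($U = 3 - -196 = 3 + 196 = 199$)
$d{\left(W \right)} = \frac{57}{2} - \frac{W}{2}$ ($d{\left(W \right)} = \frac{57 - W}{2} = \frac{57}{2} - \frac{W}{2}$)
$r{\left(k \right)} = k^{3}$
$\frac{49114}{r{\left(U \right)}} - \frac{50080}{d{\left(-115 \right)}} = \frac{49114}{199^{3}} - \frac{50080}{\frac{57}{2} - - \frac{115}{2}} = \frac{49114}{7880599} - \frac{50080}{\frac{57}{2} + \frac{115}{2}} = 49114 \cdot \frac{1}{7880599} - \frac{50080}{86} = \frac{49114}{7880599} - \frac{25040}{43} = - \frac{197328087058}{338865757}$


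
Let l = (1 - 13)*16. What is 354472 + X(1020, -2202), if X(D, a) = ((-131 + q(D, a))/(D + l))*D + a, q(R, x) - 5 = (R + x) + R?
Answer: 8094050/23 ≈ 3.5192e+5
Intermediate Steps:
l = -192 (l = -12*16 = -192)
q(R, x) = 5 + x + 2*R (q(R, x) = 5 + ((R + x) + R) = 5 + (x + 2*R) = 5 + x + 2*R)
X(D, a) = a + D*(-126 + a + 2*D)/(-192 + D) (X(D, a) = ((-131 + (5 + a + 2*D))/(D - 192))*D + a = ((-126 + a + 2*D)/(-192 + D))*D + a = D*(-126 + a + 2*D)/(-192 + D) + a = a + D*(-126 + a + 2*D)/(-192 + D))
354472 + X(1020, -2202) = 354472 + 2*(1020**2 - 96*(-2202) - 63*1020 + 1020*(-2202))/(-192 + 1020) = 354472 + 2*(1040400 + 211392 - 64260 - 2246040)/828 = 354472 + 2*(1/828)*(-1058508) = 354472 - 58806/23 = 8094050/23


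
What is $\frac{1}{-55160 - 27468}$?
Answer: $- \frac{1}{82628} \approx -1.2102 \cdot 10^{-5}$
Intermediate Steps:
$\frac{1}{-55160 - 27468} = \frac{1}{-82628} = - \frac{1}{82628}$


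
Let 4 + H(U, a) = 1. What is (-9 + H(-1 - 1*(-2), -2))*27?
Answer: -324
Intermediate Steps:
H(U, a) = -3 (H(U, a) = -4 + 1 = -3)
(-9 + H(-1 - 1*(-2), -2))*27 = (-9 - 3)*27 = -12*27 = -324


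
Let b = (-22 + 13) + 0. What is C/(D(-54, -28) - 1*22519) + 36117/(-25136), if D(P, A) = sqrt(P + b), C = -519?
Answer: -80452469163/56904472936 + 1557*I*sqrt(7)/507105424 ≈ -1.4138 + 8.1234e-6*I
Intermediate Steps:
b = -9 (b = -9 + 0 = -9)
D(P, A) = sqrt(-9 + P) (D(P, A) = sqrt(P - 9) = sqrt(-9 + P))
C/(D(-54, -28) - 1*22519) + 36117/(-25136) = -519/(sqrt(-9 - 54) - 1*22519) + 36117/(-25136) = -519/(sqrt(-63) - 22519) + 36117*(-1/25136) = -519/(3*I*sqrt(7) - 22519) - 36117/25136 = -519/(-22519 + 3*I*sqrt(7)) - 36117/25136 = -36117/25136 - 519/(-22519 + 3*I*sqrt(7))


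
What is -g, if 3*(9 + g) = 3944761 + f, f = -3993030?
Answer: 48296/3 ≈ 16099.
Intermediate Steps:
g = -48296/3 (g = -9 + (3944761 - 3993030)/3 = -9 + (1/3)*(-48269) = -9 - 48269/3 = -48296/3 ≈ -16099.)
-g = -1*(-48296/3) = 48296/3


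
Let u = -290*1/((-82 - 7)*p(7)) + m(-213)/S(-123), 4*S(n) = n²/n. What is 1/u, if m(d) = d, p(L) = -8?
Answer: 14596/95159 ≈ 0.15339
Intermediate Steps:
S(n) = n/4 (S(n) = (n²/n)/4 = n/4)
u = 95159/14596 (u = -290*(-1/(8*(-82 - 7))) - 213/((¼)*(-123)) = -290/((-89*(-8))) - 213/(-123/4) = -290/712 - 213*(-4/123) = -290*1/712 + 284/41 = -145/356 + 284/41 = 95159/14596 ≈ 6.5195)
1/u = 1/(95159/14596) = 14596/95159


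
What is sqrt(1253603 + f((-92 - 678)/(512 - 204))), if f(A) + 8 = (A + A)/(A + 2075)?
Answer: sqrt(861521879737)/829 ≈ 1119.6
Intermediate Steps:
f(A) = -8 + 2*A/(2075 + A) (f(A) = -8 + (A + A)/(A + 2075) = -8 + (2*A)/(2075 + A) = -8 + 2*A/(2075 + A))
sqrt(1253603 + f((-92 - 678)/(512 - 204))) = sqrt(1253603 + 2*(-8300 - 3*(-92 - 678)/(512 - 204))/(2075 + (-92 - 678)/(512 - 204))) = sqrt(1253603 + 2*(-8300 - (-2310)/308)/(2075 - 770/308)) = sqrt(1253603 + 2*(-8300 - (-2310)/308)/(2075 - 770*1/308)) = sqrt(1253603 + 2*(-8300 - 3*(-5/2))/(2075 - 5/2)) = sqrt(1253603 + 2*(-8300 + 15/2)/(4145/2)) = sqrt(1253603 + 2*(2/4145)*(-16585/2)) = sqrt(1253603 - 6634/829) = sqrt(1039230253/829) = sqrt(861521879737)/829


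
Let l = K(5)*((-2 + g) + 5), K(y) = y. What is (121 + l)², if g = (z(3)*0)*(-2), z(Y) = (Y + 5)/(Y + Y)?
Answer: 18496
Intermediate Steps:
z(Y) = (5 + Y)/(2*Y) (z(Y) = (5 + Y)/((2*Y)) = (5 + Y)*(1/(2*Y)) = (5 + Y)/(2*Y))
g = 0 (g = (((½)*(5 + 3)/3)*0)*(-2) = (((½)*(⅓)*8)*0)*(-2) = ((4/3)*0)*(-2) = 0*(-2) = 0)
l = 15 (l = 5*((-2 + 0) + 5) = 5*(-2 + 5) = 5*3 = 15)
(121 + l)² = (121 + 15)² = 136² = 18496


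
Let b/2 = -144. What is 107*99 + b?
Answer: 10305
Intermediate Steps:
b = -288 (b = 2*(-144) = -288)
107*99 + b = 107*99 - 288 = 10593 - 288 = 10305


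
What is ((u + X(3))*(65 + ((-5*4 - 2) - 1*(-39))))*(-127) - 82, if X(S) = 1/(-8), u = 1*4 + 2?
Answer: -245057/4 ≈ -61264.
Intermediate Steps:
u = 6 (u = 4 + 2 = 6)
X(S) = -⅛
((u + X(3))*(65 + ((-5*4 - 2) - 1*(-39))))*(-127) - 82 = ((6 - ⅛)*(65 + ((-5*4 - 2) - 1*(-39))))*(-127) - 82 = (47*(65 + ((-20 - 2) + 39))/8)*(-127) - 82 = (47*(65 + (-22 + 39))/8)*(-127) - 82 = (47*(65 + 17)/8)*(-127) - 82 = ((47/8)*82)*(-127) - 82 = (1927/4)*(-127) - 82 = -244729/4 - 82 = -245057/4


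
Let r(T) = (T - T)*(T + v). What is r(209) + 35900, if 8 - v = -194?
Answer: 35900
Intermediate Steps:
v = 202 (v = 8 - 1*(-194) = 8 + 194 = 202)
r(T) = 0 (r(T) = (T - T)*(T + 202) = 0*(202 + T) = 0)
r(209) + 35900 = 0 + 35900 = 35900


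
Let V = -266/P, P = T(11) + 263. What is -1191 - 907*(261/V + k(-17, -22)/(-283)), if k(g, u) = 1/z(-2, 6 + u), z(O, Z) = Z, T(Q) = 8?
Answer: 144525061073/602224 ≈ 2.3999e+5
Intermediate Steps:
P = 271 (P = 8 + 263 = 271)
V = -266/271 ≈ -0.98155
k(g, u) = 1/(6 + u)
-1191 - 907*(261/V + k(-17, -22)/(-283)) = -1191 - 907*(261/(-266/271) + 1/((6 - 22)*(-283))) = -1191 - 907*(261*(-271/266) - 1/283/(-16)) = -1191 - 907*(-70731/266 - 1/16*(-1/283)) = -1191 - 907*(-70731/266 + 1/4528) = -1191 - 907*(-160134851/602224) = -1191 + 145242309857/602224 = 144525061073/602224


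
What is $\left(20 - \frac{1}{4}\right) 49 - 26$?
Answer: $\frac{3767}{4} \approx 941.75$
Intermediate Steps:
$\left(20 - \frac{1}{4}\right) 49 - 26 = \frac{79}{4} \cdot 49 - 26 = \frac{3871}{4} - 26 = \frac{3767}{4}$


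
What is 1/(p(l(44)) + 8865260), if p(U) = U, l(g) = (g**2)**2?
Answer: 1/12613356 ≈ 7.9281e-8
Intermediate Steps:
l(g) = g**4
1/(p(l(44)) + 8865260) = 1/(44**4 + 8865260) = 1/(3748096 + 8865260) = 1/12613356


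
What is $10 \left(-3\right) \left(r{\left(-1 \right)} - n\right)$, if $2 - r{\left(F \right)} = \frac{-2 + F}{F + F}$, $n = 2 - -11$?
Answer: $375$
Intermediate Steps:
$n = 13$ ($n = 2 + 11 = 13$)
$r{\left(F \right)} = 2 - \frac{-2 + F}{2 F}$ ($r{\left(F \right)} = 2 - \frac{-2 + F}{F + F} = 2 - \frac{-2 + F}{2 F}$)
$10 \left(-3\right) \left(r{\left(-1 \right)} - n\right) = 10 \left(-3\right) \left(\left(\frac{3}{2} + \frac{1}{-1}\right) - 13\right) = - 30 \left(\left(\frac{3}{2} - 1\right) - 13\right) = - 30 \left(\frac{1}{2} - 13\right) = \left(-30\right) \left(- \frac{25}{2}\right) = 375$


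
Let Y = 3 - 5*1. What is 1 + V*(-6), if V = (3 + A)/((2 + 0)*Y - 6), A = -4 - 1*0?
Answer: ⅖ ≈ 0.40000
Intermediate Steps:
A = -4 (A = -4 + 0 = -4)
Y = -2 (Y = 3 - 5 = -2)
V = ⅒ (V = (3 - 4)/((2 + 0)*(-2) - 6) = -1/(2*(-2) - 6) = -1/(-4 - 6) = -1/(-10) = -1*(-⅒) = ⅒ ≈ 0.10000)
1 + V*(-6) = 1 + (⅒)*(-6) = 1 - ⅗ = ⅖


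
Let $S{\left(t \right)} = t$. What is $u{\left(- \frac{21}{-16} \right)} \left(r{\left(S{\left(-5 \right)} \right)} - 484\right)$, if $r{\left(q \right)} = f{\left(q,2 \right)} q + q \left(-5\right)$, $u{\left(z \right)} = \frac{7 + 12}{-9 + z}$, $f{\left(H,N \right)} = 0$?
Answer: $\frac{46512}{41} \approx 1134.4$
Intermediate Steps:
$u{\left(z \right)} = \frac{19}{-9 + z}$
$r{\left(q \right)} = - 5 q$ ($r{\left(q \right)} = 0 q + q \left(-5\right) = 0 - 5 q = - 5 q$)
$u{\left(- \frac{21}{-16} \right)} \left(r{\left(S{\left(-5 \right)} \right)} - 484\right) = \frac{19}{-9 - \frac{21}{-16}} \left(\left(-5\right) \left(-5\right) - 484\right) = \frac{19}{-9 - - \frac{21}{16}} \left(25 - 484\right) = \frac{19}{-9 + \frac{21}{16}} \left(-459\right) = \frac{19}{- \frac{123}{16}} \left(-459\right) = 19 \left(- \frac{16}{123}\right) \left(-459\right) = \left(- \frac{304}{123}\right) \left(-459\right) = \frac{46512}{41}$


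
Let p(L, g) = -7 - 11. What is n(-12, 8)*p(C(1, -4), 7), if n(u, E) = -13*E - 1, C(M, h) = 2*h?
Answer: 1890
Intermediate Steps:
n(u, E) = -1 - 13*E
p(L, g) = -18
n(-12, 8)*p(C(1, -4), 7) = (-1 - 13*8)*(-18) = (-1 - 104)*(-18) = -105*(-18) = 1890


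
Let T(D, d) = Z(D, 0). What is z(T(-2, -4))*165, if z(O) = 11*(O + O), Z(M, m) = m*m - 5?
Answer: -18150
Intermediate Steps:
Z(M, m) = -5 + m² (Z(M, m) = m² - 5 = -5 + m²)
T(D, d) = -5 (T(D, d) = -5 + 0² = -5 + 0 = -5)
z(O) = 22*O (z(O) = 11*(2*O) = 22*O)
z(T(-2, -4))*165 = (22*(-5))*165 = -110*165 = -18150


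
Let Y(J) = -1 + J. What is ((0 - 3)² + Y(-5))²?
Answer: 9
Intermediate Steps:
((0 - 3)² + Y(-5))² = ((0 - 3)² + (-1 - 5))² = ((-3)² - 6)² = (9 - 6)² = 3² = 9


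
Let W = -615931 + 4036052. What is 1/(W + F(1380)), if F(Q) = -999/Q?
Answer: 460/1573255327 ≈ 2.9239e-7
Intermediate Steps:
W = 3420121
1/(W + F(1380)) = 1/(3420121 - 999/1380) = 1/(3420121 - 999*1/1380) = 1/(3420121 - 333/460) = 1/(1573255327/460) = 460/1573255327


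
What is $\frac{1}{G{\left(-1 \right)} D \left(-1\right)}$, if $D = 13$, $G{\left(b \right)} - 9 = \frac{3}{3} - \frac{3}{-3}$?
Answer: $- \frac{1}{143} \approx -0.006993$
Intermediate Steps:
$G{\left(b \right)} = 11$ ($G{\left(b \right)} = 9 + \left(\frac{3}{3} - \frac{3}{-3}\right) = 9 + \left(3 \cdot \frac{1}{3} - -1\right) = 9 + \left(1 + 1\right) = 9 + 2 = 11$)
$\frac{1}{G{\left(-1 \right)} D \left(-1\right)} = \frac{1}{11 \cdot 13 \left(-1\right)} = \frac{1}{143 \left(-1\right)} = \frac{1}{-143} = - \frac{1}{143}$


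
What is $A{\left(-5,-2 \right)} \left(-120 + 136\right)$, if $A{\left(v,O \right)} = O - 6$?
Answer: $-128$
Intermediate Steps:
$A{\left(v,O \right)} = -6 + O$
$A{\left(-5,-2 \right)} \left(-120 + 136\right) = \left(-6 - 2\right) \left(-120 + 136\right) = \left(-8\right) 16 = -128$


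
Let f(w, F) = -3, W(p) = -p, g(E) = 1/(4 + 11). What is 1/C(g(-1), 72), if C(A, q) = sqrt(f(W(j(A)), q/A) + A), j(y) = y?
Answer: -I*sqrt(165)/22 ≈ -0.58387*I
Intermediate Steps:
g(E) = 1/15
C(A, q) = sqrt(-3 + A)
1/C(g(-1), 72) = 1/(sqrt(-3 + 1/15)) = 1/(sqrt(-44/15)) = 1/(2*I*sqrt(165)/15) = -I*sqrt(165)/22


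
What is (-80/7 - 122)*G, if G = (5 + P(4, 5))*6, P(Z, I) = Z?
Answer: -50436/7 ≈ -7205.1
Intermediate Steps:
G = 54 (G = (5 + 4)*6 = 9*6 = 54)
(-80/7 - 122)*G = (-80/7 - 122)*54 = -934/7*54 = -50436/7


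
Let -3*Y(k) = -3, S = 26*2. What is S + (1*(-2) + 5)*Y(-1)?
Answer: 55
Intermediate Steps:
S = 52
Y(k) = 1 (Y(k) = -1/3*(-3) = 1)
S + (1*(-2) + 5)*Y(-1) = 52 + (1*(-2) + 5)*1 = 52 + (-2 + 5)*1 = 52 + 3*1 = 52 + 3 = 55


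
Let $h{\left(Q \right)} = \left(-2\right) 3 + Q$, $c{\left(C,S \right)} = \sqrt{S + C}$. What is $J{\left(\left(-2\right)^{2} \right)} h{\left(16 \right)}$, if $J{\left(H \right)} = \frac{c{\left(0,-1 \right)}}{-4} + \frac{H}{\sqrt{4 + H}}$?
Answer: $10 \sqrt{2} - \frac{5 i}{2} \approx 14.142 - 2.5 i$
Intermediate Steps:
$c{\left(C,S \right)} = \sqrt{C + S}$
$J{\left(H \right)} = - \frac{i}{4} + \frac{H}{\sqrt{4 + H}}$ ($J{\left(H \right)} = \frac{\sqrt{0 - 1}}{-4} + \frac{H}{\sqrt{4 + H}} = \sqrt{-1} \left(- \frac{1}{4}\right) + \frac{H}{\sqrt{4 + H}} = i \left(- \frac{1}{4}\right) + \frac{H}{\sqrt{4 + H}} = - \frac{i}{4} + \frac{H}{\sqrt{4 + H}}$)
$h{\left(Q \right)} = -6 + Q$
$J{\left(\left(-2\right)^{2} \right)} h{\left(16 \right)} = \left(- \frac{i}{4} + \frac{\left(-2\right)^{2}}{\sqrt{4 + \left(-2\right)^{2}}}\right) \left(-6 + 16\right) = \left(- \frac{i}{4} + \frac{4}{\sqrt{4 + 4}}\right) 10 = \left(- \frac{i}{4} + \frac{4}{2 \sqrt{2}}\right) 10 = \left(- \frac{i}{4} + 4 \frac{\sqrt{2}}{4}\right) 10 = \left(- \frac{i}{4} + \sqrt{2}\right) 10 = \left(\sqrt{2} - \frac{i}{4}\right) 10 = 10 \sqrt{2} - \frac{5 i}{2}$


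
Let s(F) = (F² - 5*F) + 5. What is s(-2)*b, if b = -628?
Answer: -11932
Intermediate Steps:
s(F) = 5 + F² - 5*F
s(-2)*b = (5 + (-2)² - 5*(-2))*(-628) = (5 + 4 + 10)*(-628) = 19*(-628) = -11932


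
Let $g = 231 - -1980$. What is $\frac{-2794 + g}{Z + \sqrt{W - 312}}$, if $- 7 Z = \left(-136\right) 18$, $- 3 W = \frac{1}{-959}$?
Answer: $- \frac{4106008368}{2469284705} + \frac{4081 i \sqrt{2582461371}}{2469284705} \approx -1.6628 + 0.083987 i$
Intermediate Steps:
$W = \frac{1}{2877}$ ($W = - \frac{1}{3 \left(-959\right)} = \left(- \frac{1}{3}\right) \left(- \frac{1}{959}\right) = \frac{1}{2877} \approx 0.00034758$)
$g = 2211$ ($g = 231 + 1980 = 2211$)
$Z = \frac{2448}{7}$ ($Z = - \frac{\left(-136\right) 18}{7} = \left(- \frac{1}{7}\right) \left(-2448\right) = \frac{2448}{7} \approx 349.71$)
$\frac{-2794 + g}{Z + \sqrt{W - 312}} = \frac{-2794 + 2211}{\frac{2448}{7} + \sqrt{\frac{1}{2877} - 312}} = - \frac{583}{\frac{2448}{7} + \sqrt{- \frac{897623}{2877}}} = - \frac{583}{\frac{2448}{7} + \frac{i \sqrt{2582461371}}{2877}}$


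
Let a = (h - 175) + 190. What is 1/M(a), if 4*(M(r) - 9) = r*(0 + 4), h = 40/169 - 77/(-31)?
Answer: 5239/139989 ≈ 0.037424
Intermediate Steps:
h = 14253/5239 (h = 40*(1/169) - 77*(-1/31) = 40/169 + 77/31 = 14253/5239 ≈ 2.7206)
a = 92838/5239 (a = (14253/5239 - 175) + 190 = -902572/5239 + 190 = 92838/5239 ≈ 17.721)
M(r) = 9 + r (M(r) = 9 + (r*(0 + 4))/4 = 9 + (r*4)/4 = 9 + (4*r)/4 = 9 + r)
1/M(a) = 1/(9 + 92838/5239) = 1/(139989/5239) = 5239/139989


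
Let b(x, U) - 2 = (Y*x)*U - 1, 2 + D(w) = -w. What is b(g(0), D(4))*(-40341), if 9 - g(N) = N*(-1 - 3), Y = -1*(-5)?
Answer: 10851729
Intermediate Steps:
D(w) = -2 - w
Y = 5
g(N) = 9 + 4*N (g(N) = 9 - N*(-1 - 3) = 9 - N*(-4) = 9 - (-4)*N = 9 + 4*N)
b(x, U) = 1 + 5*U*x (b(x, U) = 2 + ((5*x)*U - 1) = 2 + (5*U*x - 1) = 2 + (-1 + 5*U*x) = 1 + 5*U*x)
b(g(0), D(4))*(-40341) = (1 + 5*(-2 - 1*4)*(9 + 4*0))*(-40341) = (1 + 5*(-2 - 4)*(9 + 0))*(-40341) = (1 + 5*(-6)*9)*(-40341) = (1 - 270)*(-40341) = -269*(-40341) = 10851729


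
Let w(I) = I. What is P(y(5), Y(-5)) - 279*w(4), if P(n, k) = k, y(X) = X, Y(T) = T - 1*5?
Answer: -1126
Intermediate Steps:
Y(T) = -5 + T (Y(T) = T - 5 = -5 + T)
P(y(5), Y(-5)) - 279*w(4) = (-5 - 5) - 279*4 = -10 - 1116 = -1126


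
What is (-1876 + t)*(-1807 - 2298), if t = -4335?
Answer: 25496155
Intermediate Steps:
(-1876 + t)*(-1807 - 2298) = (-1876 - 4335)*(-1807 - 2298) = -6211*(-4105) = 25496155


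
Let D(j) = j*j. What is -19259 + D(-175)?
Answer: 11366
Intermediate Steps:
D(j) = j²
-19259 + D(-175) = -19259 + (-175)² = -19259 + 30625 = 11366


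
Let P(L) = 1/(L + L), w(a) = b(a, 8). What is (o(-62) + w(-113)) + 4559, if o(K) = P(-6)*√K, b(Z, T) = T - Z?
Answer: 4680 - I*√62/12 ≈ 4680.0 - 0.65617*I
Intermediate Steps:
w(a) = 8 - a
P(L) = 1/(2*L)
o(K) = -√K/12 (o(K) = ((½)/(-6))*√K = ((½)*(-⅙))*√K = -√K/12)
(o(-62) + w(-113)) + 4559 = (-I*√62/12 + (8 - 1*(-113))) + 4559 = (-I*√62/12 + (8 + 113)) + 4559 = (-I*√62/12 + 121) + 4559 = (121 - I*√62/12) + 4559 = 4680 - I*√62/12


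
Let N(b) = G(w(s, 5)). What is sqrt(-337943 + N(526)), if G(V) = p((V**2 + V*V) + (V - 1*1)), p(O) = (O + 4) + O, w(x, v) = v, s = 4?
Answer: 13*I*sqrt(1999) ≈ 581.23*I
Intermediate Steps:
p(O) = 4 + 2*O (p(O) = (4 + O) + O = 4 + 2*O)
G(V) = 2 + 2*V + 4*V**2 (G(V) = 4 + 2*((V**2 + V*V) + (V - 1*1)) = 4 + 2*((V**2 + V**2) + (V - 1)) = 4 + 2*(2*V**2 + (-1 + V)) = 4 + 2*(-1 + V + 2*V**2) = 4 + (-2 + 2*V + 4*V**2) = 2 + 2*V + 4*V**2)
N(b) = 112 (N(b) = 2 + 2*5 + 4*5**2 = 2 + 10 + 4*25 = 2 + 10 + 100 = 112)
sqrt(-337943 + N(526)) = sqrt(-337943 + 112) = sqrt(-337831) = 13*I*sqrt(1999)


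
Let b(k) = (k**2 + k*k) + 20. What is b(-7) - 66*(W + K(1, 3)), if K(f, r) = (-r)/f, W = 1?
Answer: 250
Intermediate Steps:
K(f, r) = -r/f
b(k) = 20 + 2*k**2 (b(k) = (k**2 + k**2) + 20 = 2*k**2 + 20 = 20 + 2*k**2)
b(-7) - 66*(W + K(1, 3)) = (20 + 2*(-7)**2) - 66*(1 - 1*3/1) = (20 + 2*49) - 66*(1 - 1*3*1) = (20 + 98) - 66*(1 - 3) = 118 - 66*(-2) = 118 - 33*(-4) = 118 + 132 = 250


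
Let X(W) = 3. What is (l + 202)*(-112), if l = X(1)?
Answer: -22960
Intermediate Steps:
l = 3
(l + 202)*(-112) = (3 + 202)*(-112) = 205*(-112) = -22960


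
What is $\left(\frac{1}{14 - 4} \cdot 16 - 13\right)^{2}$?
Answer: $\frac{3249}{25} \approx 129.96$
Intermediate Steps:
$\left(\frac{1}{14 - 4} \cdot 16 - 13\right)^{2} = \left(\frac{1}{10} \cdot 16 - 13\right)^{2} = \left(\frac{8}{5} - 13\right)^{2} = \left(- \frac{57}{5}\right)^{2} = \frac{3249}{25}$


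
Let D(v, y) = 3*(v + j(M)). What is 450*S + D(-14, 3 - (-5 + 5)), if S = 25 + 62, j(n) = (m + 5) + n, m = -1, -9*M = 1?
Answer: 117359/3 ≈ 39120.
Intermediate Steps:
M = -1/9 (M = -1/9*1 = -1/9 ≈ -0.11111)
j(n) = 4 + n (j(n) = (-1 + 5) + n = 4 + n)
S = 87
D(v, y) = 35/3 + 3*v (D(v, y) = 3*(v + (4 - 1/9)) = 3*(v + 35/9) = 3*(35/9 + v) = 35/3 + 3*v)
450*S + D(-14, 3 - (-5 + 5)) = 450*87 + (35/3 + 3*(-14)) = 39150 + (35/3 - 42) = 39150 - 91/3 = 117359/3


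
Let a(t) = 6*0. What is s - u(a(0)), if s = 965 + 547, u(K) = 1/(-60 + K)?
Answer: 90721/60 ≈ 1512.0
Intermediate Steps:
a(t) = 0
s = 1512
s - u(a(0)) = 1512 - 1/(-60 + 0) = 1512 - 1/(-60) = 1512 - 1*(-1/60) = 1512 + 1/60 = 90721/60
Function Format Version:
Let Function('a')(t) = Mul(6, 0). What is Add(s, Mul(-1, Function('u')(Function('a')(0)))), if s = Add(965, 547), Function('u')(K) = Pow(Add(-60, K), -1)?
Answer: Rational(90721, 60) ≈ 1512.0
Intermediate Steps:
Function('a')(t) = 0
s = 1512
Add(s, Mul(-1, Function('u')(Function('a')(0)))) = Add(1512, Mul(-1, Pow(Add(-60, 0), -1))) = Add(1512, Mul(-1, Pow(-60, -1))) = Add(1512, Mul(-1, Rational(-1, 60))) = Add(1512, Rational(1, 60)) = Rational(90721, 60)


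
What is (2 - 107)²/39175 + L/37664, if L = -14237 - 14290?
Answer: -28091985/59019488 ≈ -0.47598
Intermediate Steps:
L = -28527
(2 - 107)²/39175 + L/37664 = (2 - 107)²/39175 - 28527/37664 = (-105)²*(1/39175) - 28527*1/37664 = 11025*(1/39175) - 28527/37664 = 441/1567 - 28527/37664 = -28091985/59019488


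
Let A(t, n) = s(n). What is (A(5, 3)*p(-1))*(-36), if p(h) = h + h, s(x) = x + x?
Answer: 432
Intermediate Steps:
s(x) = 2*x
A(t, n) = 2*n
p(h) = 2*h
(A(5, 3)*p(-1))*(-36) = ((2*3)*(2*(-1)))*(-36) = (6*(-2))*(-36) = -12*(-36) = 432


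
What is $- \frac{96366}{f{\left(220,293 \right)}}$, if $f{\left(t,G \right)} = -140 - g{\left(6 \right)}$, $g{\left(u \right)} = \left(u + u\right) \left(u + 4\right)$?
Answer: $\frac{48183}{130} \approx 370.64$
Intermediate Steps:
$g{\left(u \right)} = 2 u \left(4 + u\right)$
$f{\left(t,G \right)} = -260$ ($f{\left(t,G \right)} = -140 - 2 \cdot 6 \left(4 + 6\right) = -140 - 2 \cdot 6 \cdot 10 = -140 - 120 = -260$)
$- \frac{96366}{f{\left(220,293 \right)}} = - \frac{96366}{-260} = \left(-96366\right) \left(- \frac{1}{260}\right) = \frac{48183}{130}$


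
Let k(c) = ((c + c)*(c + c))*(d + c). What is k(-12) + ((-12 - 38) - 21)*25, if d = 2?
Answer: -7535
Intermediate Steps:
k(c) = 4*c²*(2 + c) (k(c) = ((c + c)*(c + c))*(2 + c) = ((2*c)*(2*c))*(2 + c) = (4*c²)*(2 + c) = 4*c²*(2 + c))
k(-12) + ((-12 - 38) - 21)*25 = 4*(-12)²*(2 - 12) + ((-12 - 38) - 21)*25 = 4*144*(-10) + (-50 - 21)*25 = -5760 - 71*25 = -5760 - 1775 = -7535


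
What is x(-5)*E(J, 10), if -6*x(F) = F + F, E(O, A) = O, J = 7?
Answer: 35/3 ≈ 11.667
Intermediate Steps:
x(F) = -F/3 (x(F) = -(F + F)/6 = -F/3)
x(-5)*E(J, 10) = -1/3*(-5)*7 = (5/3)*7 = 35/3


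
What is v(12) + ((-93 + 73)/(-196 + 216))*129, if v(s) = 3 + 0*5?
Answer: -126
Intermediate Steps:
v(s) = 3 (v(s) = 3 + 0 = 3)
v(12) + ((-93 + 73)/(-196 + 216))*129 = 3 + ((-93 + 73)/(-196 + 216))*129 = 3 - 20/20*129 = 3 - 20*1/20*129 = 3 - 1*129 = 3 - 129 = -126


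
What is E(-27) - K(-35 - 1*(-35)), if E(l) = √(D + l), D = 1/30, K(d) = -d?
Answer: I*√24270/30 ≈ 5.1929*I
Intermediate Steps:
D = 1/30 ≈ 0.033333
E(l) = √(1/30 + l)
E(-27) - K(-35 - 1*(-35)) = √(30 + 900*(-27))/30 - (-1)*(-35 - 1*(-35)) = √(30 - 24300)/30 - (-1)*(-35 + 35) = √(-24270)/30 - (-1)*0 = (I*√24270)/30 - 1*0 = I*√24270/30 + 0 = I*√24270/30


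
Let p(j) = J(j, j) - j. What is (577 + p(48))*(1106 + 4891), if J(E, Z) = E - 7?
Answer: 3418290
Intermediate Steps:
J(E, Z) = -7 + E
p(j) = -7 (p(j) = (-7 + j) - j = -7)
(577 + p(48))*(1106 + 4891) = (577 - 7)*(1106 + 4891) = 570*5997 = 3418290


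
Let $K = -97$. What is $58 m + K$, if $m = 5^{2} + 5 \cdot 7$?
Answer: $3383$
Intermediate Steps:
$m = 60$ ($m = 25 + 35 = 60$)
$58 m + K = 58 \cdot 60 - 97 = 3480 - 97 = 3383$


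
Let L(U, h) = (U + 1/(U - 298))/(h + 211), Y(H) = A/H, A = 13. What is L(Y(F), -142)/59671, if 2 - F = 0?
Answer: 2525/1600256878 ≈ 1.5779e-6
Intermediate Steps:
F = 2 (F = 2 - 1*0 = 2 + 0 = 2)
Y(H) = 13/H
L(U, h) = (U + 1/(-298 + U))/(211 + h)
L(Y(F), -142)/59671 = ((1 + (13/2)² - 3874/2)/(-62878 - 298*(-142) + 211*(13/2) + (13/2)*(-142)))/59671 = ((1 + (13*(½))² - 3874/2)/(-62878 + 42316 + 211*(13*(½)) + (13*(½))*(-142)))*(1/59671) = ((1 + (13/2)² - 298*13/2)/(-62878 + 42316 + 211*(13/2) + (13/2)*(-142)))*(1/59671) = ((1 + 169/4 - 1937)/(-62878 + 42316 + 2743/2 - 923))*(1/59671) = (-7575/4/(-40227/2))*(1/59671) = -2/40227*(-7575/4)*(1/59671) = (2525/26818)*(1/59671) = 2525/1600256878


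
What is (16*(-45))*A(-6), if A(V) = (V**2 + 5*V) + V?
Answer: 0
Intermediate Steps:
A(V) = V**2 + 6*V
(16*(-45))*A(-6) = (16*(-45))*(-6*(6 - 6)) = -(-4320)*0 = -720*0 = 0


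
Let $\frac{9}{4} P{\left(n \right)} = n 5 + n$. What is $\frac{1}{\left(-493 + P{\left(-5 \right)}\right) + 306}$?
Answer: $- \frac{3}{601} \approx -0.0049917$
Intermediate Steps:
$P{\left(n \right)} = \frac{8 n}{3}$ ($P{\left(n \right)} = \frac{4 \left(n 5 + n\right)}{9} = \frac{4 \left(5 n + n\right)}{9} = \frac{4 \cdot 6 n}{9} = \frac{8 n}{3}$)
$\frac{1}{\left(-493 + P{\left(-5 \right)}\right) + 306} = \frac{1}{\left(-493 + \frac{8}{3} \left(-5\right)\right) + 306} = \frac{1}{\left(-493 - \frac{40}{3}\right) + 306} = \frac{1}{- \frac{1519}{3} + 306} = \frac{1}{- \frac{601}{3}} = - \frac{3}{601}$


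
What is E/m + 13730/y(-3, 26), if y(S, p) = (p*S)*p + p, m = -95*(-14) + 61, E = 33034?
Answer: 1809063/107107 ≈ 16.890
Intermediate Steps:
m = 1391 (m = 1330 + 61 = 1391)
y(S, p) = p + S*p² (y(S, p) = (S*p)*p + p = S*p² + p = p + S*p²)
E/m + 13730/y(-3, 26) = 33034/1391 + 13730/((26*(1 - 3*26))) = 33034*(1/1391) + 13730/((26*(1 - 78))) = 33034/1391 + 13730/((26*(-77))) = 33034/1391 + 13730/(-2002) = 33034/1391 + 13730*(-1/2002) = 33034/1391 - 6865/1001 = 1809063/107107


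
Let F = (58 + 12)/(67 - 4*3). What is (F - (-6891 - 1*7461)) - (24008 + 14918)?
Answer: -270300/11 ≈ -24573.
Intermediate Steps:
F = 14/11 (F = 70/(67 - 12) = 70/55 = 70*(1/55) = 14/11 ≈ 1.2727)
(F - (-6891 - 1*7461)) - (24008 + 14918) = (14/11 - (-6891 - 1*7461)) - (24008 + 14918) = (14/11 - (-6891 - 7461)) - 1*38926 = (14/11 - 1*(-14352)) - 38926 = (14/11 + 14352) - 38926 = 157886/11 - 38926 = -270300/11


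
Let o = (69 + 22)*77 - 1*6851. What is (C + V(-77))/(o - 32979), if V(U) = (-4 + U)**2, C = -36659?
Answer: 30098/32823 ≈ 0.91698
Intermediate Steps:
o = 156 (o = 91*77 - 6851 = 7007 - 6851 = 156)
(C + V(-77))/(o - 32979) = (-36659 + (-4 - 77)**2)/(156 - 32979) = (-36659 + (-81)**2)/(-32823) = (-36659 + 6561)*(-1/32823) = -30098*(-1/32823) = 30098/32823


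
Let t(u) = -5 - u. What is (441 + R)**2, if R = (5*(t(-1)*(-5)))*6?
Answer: 1083681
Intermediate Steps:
R = 600 (R = (5*((-5 - 1*(-1))*(-5)))*6 = (5*((-5 + 1)*(-5)))*6 = (5*(-4*(-5)))*6 = (5*20)*6 = 100*6 = 600)
(441 + R)**2 = (441 + 600)**2 = 1041**2 = 1083681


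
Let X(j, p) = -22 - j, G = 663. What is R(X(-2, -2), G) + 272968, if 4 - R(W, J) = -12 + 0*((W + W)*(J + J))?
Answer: 272984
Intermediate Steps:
R(W, J) = 16 (R(W, J) = 4 - (-12 + 0*((W + W)*(J + J))) = 4 - (-12 + 0*((2*W)*(2*J))) = 4 - (-12 + 0*(4*J*W)) = 4 - (-12 + 0) = 4 - 1*(-12) = 4 + 12 = 16)
R(X(-2, -2), G) + 272968 = 16 + 272968 = 272984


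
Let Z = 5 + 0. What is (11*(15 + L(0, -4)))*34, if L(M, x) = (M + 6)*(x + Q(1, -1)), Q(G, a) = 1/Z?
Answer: -14586/5 ≈ -2917.2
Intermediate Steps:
Z = 5
Q(G, a) = ⅕ (Q(G, a) = 1/5 = ⅕)
L(M, x) = (6 + M)*(⅕ + x) (L(M, x) = (M + 6)*(x + ⅕) = (6 + M)*(⅕ + x))
(11*(15 + L(0, -4)))*34 = (11*(15 + (6/5 + 6*(-4) + (⅕)*0 + 0*(-4))))*34 = (11*(15 + (6/5 - 24 + 0 + 0)))*34 = (11*(15 - 114/5))*34 = (11*(-39/5))*34 = -429/5*34 = -14586/5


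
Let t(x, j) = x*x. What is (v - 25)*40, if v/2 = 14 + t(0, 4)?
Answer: 120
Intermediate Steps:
t(x, j) = x²
v = 28 (v = 2*(14 + 0²) = 2*(14 + 0) = 2*14 = 28)
(v - 25)*40 = (28 - 25)*40 = 3*40 = 120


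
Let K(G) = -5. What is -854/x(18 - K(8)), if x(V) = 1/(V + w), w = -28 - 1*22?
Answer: 23058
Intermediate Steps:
w = -50 (w = -28 - 22 = -50)
x(V) = 1/(-50 + V) (x(V) = 1/(V - 50) = 1/(-50 + V))
-854/x(18 - K(8)) = -(-27328 + 4270) = -854/(1/(-50 + (18 + 5))) = -854/(1/(-50 + 23)) = -854/(1/(-27)) = -854/(-1/27) = -854*(-27) = 23058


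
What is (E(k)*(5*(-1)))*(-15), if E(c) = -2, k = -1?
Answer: -150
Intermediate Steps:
(E(k)*(5*(-1)))*(-15) = -10*(-1)*(-15) = -2*(-5)*(-15) = 10*(-15) = -150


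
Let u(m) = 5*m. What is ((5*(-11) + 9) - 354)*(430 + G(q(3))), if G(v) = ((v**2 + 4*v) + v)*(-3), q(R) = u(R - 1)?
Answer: 8000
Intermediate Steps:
q(R) = -5 + 5*R (q(R) = 5*(R - 1) = 5*(-1 + R) = -5 + 5*R)
G(v) = -15*v - 3*v**2 (G(v) = (v**2 + 5*v)*(-3) = -15*v - 3*v**2)
((5*(-11) + 9) - 354)*(430 + G(q(3))) = ((5*(-11) + 9) - 354)*(430 - 3*(-5 + 5*3)*(5 + (-5 + 5*3))) = ((-55 + 9) - 354)*(430 - 3*(-5 + 15)*(5 + (-5 + 15))) = (-46 - 354)*(430 - 3*10*(5 + 10)) = -400*(430 - 3*10*15) = -400*(430 - 450) = -400*(-20) = 8000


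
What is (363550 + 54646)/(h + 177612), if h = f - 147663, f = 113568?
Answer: 418196/143517 ≈ 2.9139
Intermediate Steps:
h = -34095 (h = 113568 - 147663 = -34095)
(363550 + 54646)/(h + 177612) = (363550 + 54646)/(-34095 + 177612) = 418196/143517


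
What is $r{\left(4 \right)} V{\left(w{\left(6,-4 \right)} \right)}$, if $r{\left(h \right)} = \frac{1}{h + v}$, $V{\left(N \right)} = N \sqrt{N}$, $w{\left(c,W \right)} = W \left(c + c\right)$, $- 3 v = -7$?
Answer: $- \frac{576 i \sqrt{3}}{19} \approx - 52.508 i$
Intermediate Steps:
$v = \frac{7}{3}$ ($v = \left(- \frac{1}{3}\right) \left(-7\right) = \frac{7}{3} \approx 2.3333$)
$w{\left(c,W \right)} = 2 W c$ ($w{\left(c,W \right)} = W 2 c = 2 W c$)
$V{\left(N \right)} = N^{\frac{3}{2}}$
$r{\left(h \right)} = \frac{1}{\frac{7}{3} + h}$ ($r{\left(h \right)} = \frac{1}{h + \frac{7}{3}} = \frac{1}{\frac{7}{3} + h}$)
$r{\left(4 \right)} V{\left(w{\left(6,-4 \right)} \right)} = \frac{3}{7 + 3 \cdot 4} \left(2 \left(-4\right) 6\right)^{\frac{3}{2}} = \frac{3}{7 + 12} \left(-48\right)^{\frac{3}{2}} = \frac{3}{19} \left(- 192 i \sqrt{3}\right) = 3 \cdot \frac{1}{19} \left(- 192 i \sqrt{3}\right) = \frac{3 \left(- 192 i \sqrt{3}\right)}{19} = - \frac{576 i \sqrt{3}}{19}$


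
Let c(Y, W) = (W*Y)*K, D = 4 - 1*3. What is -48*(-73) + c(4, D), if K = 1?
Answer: 3508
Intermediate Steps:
D = 1 (D = 4 - 3 = 1)
c(Y, W) = W*Y (c(Y, W) = (W*Y)*1 = W*Y)
-48*(-73) + c(4, D) = -48*(-73) + 1*4 = 3504 + 4 = 3508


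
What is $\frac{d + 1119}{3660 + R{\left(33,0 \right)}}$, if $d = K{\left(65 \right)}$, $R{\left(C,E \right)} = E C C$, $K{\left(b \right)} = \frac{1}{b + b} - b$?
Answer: $\frac{137021}{475800} \approx 0.28798$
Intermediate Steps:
$K{\left(b \right)} = \frac{1}{2 b} - b$
$R{\left(C,E \right)} = E C^{2}$ ($R{\left(C,E \right)} = C E C = E C^{2}$)
$d = - \frac{8449}{130}$ ($d = \frac{1}{2 \cdot 65} - 65 = \frac{1}{2} \cdot \frac{1}{65} - 65 = \frac{1}{130} - 65 = - \frac{8449}{130} \approx -64.992$)
$\frac{d + 1119}{3660 + R{\left(33,0 \right)}} = \frac{- \frac{8449}{130} + 1119}{3660 + 0 \cdot 33^{2}} = \frac{137021}{130 \left(3660 + 0 \cdot 1089\right)} = \frac{137021}{130 \left(3660 + 0\right)} = \frac{137021}{130 \cdot 3660} = \frac{137021}{130} \cdot \frac{1}{3660} = \frac{137021}{475800}$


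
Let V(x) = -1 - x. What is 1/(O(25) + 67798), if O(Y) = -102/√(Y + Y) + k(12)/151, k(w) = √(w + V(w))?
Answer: 755/(51187490 - 7701*√2 + 5*I) ≈ 1.4753e-5 - 1.4414e-12*I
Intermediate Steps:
k(w) = I (k(w) = √(w + (-1 - w)) = √(-1) = I)
O(Y) = I/151 - 51*√2/√Y (O(Y) = -102/√(Y + Y) + I/151 = -102*√2/(2*√Y) + I*(1/151) = -102*√2/(2*√Y) + I/151 = -51*√2/√Y + I/151 = I/151 - 51*√2/√Y)
1/(O(25) + 67798) = 1/((I/151 - 51*√2/√25) + 67798) = 1/((I/151 - 51*√2*⅕) + 67798) = 1/((I/151 - 51*√2/5) + 67798) = 1/((-51*√2/5 + I/151) + 67798) = 1/(67798 - 51*√2/5 + I/151)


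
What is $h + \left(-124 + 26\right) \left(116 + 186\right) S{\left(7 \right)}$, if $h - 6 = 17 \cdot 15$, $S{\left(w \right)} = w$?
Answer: $-206911$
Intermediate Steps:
$h = 261$ ($h = 6 + 17 \cdot 15 = 6 + 255 = 261$)
$h + \left(-124 + 26\right) \left(116 + 186\right) S{\left(7 \right)} = 261 + \left(-124 + 26\right) \left(116 + 186\right) 7 = 261 + \left(-98\right) 302 \cdot 7 = 261 - 207172 = -206911$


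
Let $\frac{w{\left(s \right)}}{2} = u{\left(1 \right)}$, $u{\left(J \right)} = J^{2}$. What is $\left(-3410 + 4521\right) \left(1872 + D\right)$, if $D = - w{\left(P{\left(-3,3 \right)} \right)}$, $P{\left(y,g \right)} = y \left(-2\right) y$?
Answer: $2077570$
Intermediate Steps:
$P{\left(y,g \right)} = - 2 y^{2}$ ($P{\left(y,g \right)} = - 2 y y = - 2 y^{2}$)
$w{\left(s \right)} = 2$ ($w{\left(s \right)} = 2 \cdot 1^{2} = 2 \cdot 1 = 2$)
$D = -2$ ($D = \left(-1\right) 2 = -2$)
$\left(-3410 + 4521\right) \left(1872 + D\right) = \left(-3410 + 4521\right) \left(1872 - 2\right) = 1111 \cdot 1870 = 2077570$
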